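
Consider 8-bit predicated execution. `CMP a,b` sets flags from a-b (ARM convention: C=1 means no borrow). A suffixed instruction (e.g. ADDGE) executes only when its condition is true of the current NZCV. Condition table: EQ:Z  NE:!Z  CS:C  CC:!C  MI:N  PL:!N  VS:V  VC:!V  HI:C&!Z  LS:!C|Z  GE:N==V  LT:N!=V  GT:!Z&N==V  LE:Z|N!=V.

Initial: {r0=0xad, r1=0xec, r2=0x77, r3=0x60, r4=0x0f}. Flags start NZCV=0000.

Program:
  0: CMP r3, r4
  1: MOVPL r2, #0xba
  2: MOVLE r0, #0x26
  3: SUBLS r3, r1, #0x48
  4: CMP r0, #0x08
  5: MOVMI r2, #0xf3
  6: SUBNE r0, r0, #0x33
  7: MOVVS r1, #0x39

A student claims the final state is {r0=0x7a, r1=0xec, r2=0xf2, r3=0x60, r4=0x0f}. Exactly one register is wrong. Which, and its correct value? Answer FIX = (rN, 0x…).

0: ✓ CMP  NZCV=0010
1: ✓ MOVPL  r2←0xba
2: · MOVLE
3: · SUBLS
4: ✓ CMP  NZCV=1010
5: ✓ MOVMI  r2←0xf3
6: ✓ SUBNE  r0←0x7a
7: · MOVVS

FIX = (r2, 0xf3)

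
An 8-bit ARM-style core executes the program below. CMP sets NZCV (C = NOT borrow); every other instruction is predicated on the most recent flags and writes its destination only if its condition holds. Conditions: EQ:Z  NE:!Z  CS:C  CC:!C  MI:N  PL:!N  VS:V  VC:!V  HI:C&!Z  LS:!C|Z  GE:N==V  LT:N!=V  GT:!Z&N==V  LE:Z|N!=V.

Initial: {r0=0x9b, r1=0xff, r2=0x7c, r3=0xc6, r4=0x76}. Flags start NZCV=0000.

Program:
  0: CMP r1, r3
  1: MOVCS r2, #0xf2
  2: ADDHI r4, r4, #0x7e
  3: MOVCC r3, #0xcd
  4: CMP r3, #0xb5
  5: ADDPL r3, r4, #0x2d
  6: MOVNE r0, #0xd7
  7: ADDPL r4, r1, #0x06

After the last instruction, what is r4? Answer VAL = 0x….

[0] flags=0010 → (cmp)
[1] flags=0010 CS?T → r2=0xf2
[2] flags=0010 HI?T → r4=0xf4
[3] flags=0010 CC?F → skip
[4] flags=0010 → (cmp)
[5] flags=0010 PL?T → r3=0x21
[6] flags=0010 NE?T → r0=0xd7
[7] flags=0010 PL?T → r4=0x05

VAL = 0x05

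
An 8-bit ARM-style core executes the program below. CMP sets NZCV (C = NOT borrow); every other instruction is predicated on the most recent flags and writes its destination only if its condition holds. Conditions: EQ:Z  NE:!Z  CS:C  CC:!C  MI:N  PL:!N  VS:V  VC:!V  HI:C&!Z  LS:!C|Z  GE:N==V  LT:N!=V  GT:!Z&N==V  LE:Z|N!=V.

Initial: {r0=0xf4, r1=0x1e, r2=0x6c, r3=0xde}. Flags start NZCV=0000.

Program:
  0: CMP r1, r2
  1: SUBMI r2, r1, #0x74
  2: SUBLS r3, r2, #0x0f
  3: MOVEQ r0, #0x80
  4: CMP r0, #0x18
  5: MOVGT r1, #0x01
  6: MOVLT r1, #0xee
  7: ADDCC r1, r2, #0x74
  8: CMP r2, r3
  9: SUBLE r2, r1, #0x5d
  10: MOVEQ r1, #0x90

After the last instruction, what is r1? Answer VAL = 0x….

VAL = 0xee

[0] flags=1000 → (cmp)
[1] flags=1000 MI?T → r2=0xaa
[2] flags=1000 LS?T → r3=0x9b
[3] flags=1000 EQ?F → skip
[4] flags=1010 → (cmp)
[5] flags=1010 GT?F → skip
[6] flags=1010 LT?T → r1=0xee
[7] flags=1010 CC?F → skip
[8] flags=0010 → (cmp)
[9] flags=0010 LE?F → skip
[10] flags=0010 EQ?F → skip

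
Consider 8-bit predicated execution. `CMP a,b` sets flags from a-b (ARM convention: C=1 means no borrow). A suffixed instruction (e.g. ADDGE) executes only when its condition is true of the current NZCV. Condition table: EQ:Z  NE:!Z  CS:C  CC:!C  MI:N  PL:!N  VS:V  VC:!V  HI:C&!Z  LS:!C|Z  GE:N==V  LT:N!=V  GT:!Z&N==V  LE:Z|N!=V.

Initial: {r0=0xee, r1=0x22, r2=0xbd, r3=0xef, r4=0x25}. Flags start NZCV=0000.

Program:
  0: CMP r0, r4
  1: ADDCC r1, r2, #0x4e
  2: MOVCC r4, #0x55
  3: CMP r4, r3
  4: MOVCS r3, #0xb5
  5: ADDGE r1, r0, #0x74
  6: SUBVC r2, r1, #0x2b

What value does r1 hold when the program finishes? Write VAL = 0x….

VAL = 0x62

[0] flags=1010 → (cmp)
[1] flags=1010 CC?F → skip
[2] flags=1010 CC?F → skip
[3] flags=0000 → (cmp)
[4] flags=0000 CS?F → skip
[5] flags=0000 GE?T → r1=0x62
[6] flags=0000 VC?T → r2=0x37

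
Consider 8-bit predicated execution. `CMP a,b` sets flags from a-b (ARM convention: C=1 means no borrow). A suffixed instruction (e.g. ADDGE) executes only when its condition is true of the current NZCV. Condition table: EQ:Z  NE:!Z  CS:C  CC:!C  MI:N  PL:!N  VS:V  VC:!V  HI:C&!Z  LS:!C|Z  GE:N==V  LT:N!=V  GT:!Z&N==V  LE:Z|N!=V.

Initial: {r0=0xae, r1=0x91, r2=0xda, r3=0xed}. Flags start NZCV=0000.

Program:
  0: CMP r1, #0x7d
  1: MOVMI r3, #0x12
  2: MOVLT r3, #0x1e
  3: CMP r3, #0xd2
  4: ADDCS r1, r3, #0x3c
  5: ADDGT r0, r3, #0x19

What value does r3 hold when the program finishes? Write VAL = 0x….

VAL = 0x1e

[0] flags=0011 → (cmp)
[1] flags=0011 MI?F → skip
[2] flags=0011 LT?T → r3=0x1e
[3] flags=0000 → (cmp)
[4] flags=0000 CS?F → skip
[5] flags=0000 GT?T → r0=0x37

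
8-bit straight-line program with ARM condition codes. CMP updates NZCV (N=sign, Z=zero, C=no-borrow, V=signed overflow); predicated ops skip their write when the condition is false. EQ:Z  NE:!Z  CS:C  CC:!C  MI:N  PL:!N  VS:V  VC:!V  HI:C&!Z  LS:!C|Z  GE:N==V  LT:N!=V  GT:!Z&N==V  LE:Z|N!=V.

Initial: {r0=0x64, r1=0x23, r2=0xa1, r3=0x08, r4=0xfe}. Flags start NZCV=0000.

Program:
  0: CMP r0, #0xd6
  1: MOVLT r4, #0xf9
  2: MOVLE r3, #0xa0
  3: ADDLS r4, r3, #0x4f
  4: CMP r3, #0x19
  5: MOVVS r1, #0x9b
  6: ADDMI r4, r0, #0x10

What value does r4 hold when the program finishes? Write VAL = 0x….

VAL = 0x74

[0] flags=1001 → (cmp)
[1] flags=1001 LT?F → skip
[2] flags=1001 LE?F → skip
[3] flags=1001 LS?T → r4=0x57
[4] flags=1000 → (cmp)
[5] flags=1000 VS?F → skip
[6] flags=1000 MI?T → r4=0x74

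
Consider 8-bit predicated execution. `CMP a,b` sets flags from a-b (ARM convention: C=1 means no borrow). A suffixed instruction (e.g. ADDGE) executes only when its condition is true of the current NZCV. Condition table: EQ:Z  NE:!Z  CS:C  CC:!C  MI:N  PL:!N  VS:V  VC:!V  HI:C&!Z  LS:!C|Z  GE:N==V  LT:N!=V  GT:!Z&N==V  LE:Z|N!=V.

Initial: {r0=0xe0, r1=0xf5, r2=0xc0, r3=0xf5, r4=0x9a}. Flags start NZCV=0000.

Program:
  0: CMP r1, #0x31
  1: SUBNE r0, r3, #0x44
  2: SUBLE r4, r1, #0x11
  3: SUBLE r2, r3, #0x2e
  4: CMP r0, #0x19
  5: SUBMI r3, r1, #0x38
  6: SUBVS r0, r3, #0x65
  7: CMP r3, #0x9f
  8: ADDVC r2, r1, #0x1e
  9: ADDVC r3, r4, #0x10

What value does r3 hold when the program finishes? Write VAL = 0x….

0: ✓ CMP  NZCV=1010
1: ✓ SUBNE  r0←0xb1
2: ✓ SUBLE  r4←0xe4
3: ✓ SUBLE  r2←0xc7
4: ✓ CMP  NZCV=1010
5: ✓ SUBMI  r3←0xbd
6: · SUBVS
7: ✓ CMP  NZCV=0010
8: ✓ ADDVC  r2←0x13
9: ✓ ADDVC  r3←0xf4

VAL = 0xf4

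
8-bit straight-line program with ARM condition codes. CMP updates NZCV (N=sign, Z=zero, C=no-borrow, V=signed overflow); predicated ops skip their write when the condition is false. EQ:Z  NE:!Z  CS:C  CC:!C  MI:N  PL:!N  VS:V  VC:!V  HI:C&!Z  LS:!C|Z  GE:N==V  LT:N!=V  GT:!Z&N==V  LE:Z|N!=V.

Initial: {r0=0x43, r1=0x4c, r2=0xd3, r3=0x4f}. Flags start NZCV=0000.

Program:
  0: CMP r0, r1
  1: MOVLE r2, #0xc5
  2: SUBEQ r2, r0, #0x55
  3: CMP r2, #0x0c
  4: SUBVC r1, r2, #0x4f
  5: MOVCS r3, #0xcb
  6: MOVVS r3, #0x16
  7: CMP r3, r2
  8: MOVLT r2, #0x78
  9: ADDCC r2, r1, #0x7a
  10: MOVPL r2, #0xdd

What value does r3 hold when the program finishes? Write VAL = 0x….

0: ✓ CMP  NZCV=1000
1: ✓ MOVLE  r2←0xc5
2: · SUBEQ
3: ✓ CMP  NZCV=1010
4: ✓ SUBVC  r1←0x76
5: ✓ MOVCS  r3←0xcb
6: · MOVVS
7: ✓ CMP  NZCV=0010
8: · MOVLT
9: · ADDCC
10: ✓ MOVPL  r2←0xdd

VAL = 0xcb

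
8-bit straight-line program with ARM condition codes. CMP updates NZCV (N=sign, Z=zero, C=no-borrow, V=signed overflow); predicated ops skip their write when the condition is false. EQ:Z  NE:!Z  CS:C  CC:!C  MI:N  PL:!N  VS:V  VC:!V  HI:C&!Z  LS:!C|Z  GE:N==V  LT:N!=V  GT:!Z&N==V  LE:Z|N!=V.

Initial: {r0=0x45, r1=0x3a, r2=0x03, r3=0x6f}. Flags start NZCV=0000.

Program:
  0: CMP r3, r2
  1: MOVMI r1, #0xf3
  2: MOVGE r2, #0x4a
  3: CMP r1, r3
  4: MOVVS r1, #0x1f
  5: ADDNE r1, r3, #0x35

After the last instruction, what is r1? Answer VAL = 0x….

0: ✓ CMP  NZCV=0010
1: · MOVMI
2: ✓ MOVGE  r2←0x4a
3: ✓ CMP  NZCV=1000
4: · MOVVS
5: ✓ ADDNE  r1←0xa4

VAL = 0xa4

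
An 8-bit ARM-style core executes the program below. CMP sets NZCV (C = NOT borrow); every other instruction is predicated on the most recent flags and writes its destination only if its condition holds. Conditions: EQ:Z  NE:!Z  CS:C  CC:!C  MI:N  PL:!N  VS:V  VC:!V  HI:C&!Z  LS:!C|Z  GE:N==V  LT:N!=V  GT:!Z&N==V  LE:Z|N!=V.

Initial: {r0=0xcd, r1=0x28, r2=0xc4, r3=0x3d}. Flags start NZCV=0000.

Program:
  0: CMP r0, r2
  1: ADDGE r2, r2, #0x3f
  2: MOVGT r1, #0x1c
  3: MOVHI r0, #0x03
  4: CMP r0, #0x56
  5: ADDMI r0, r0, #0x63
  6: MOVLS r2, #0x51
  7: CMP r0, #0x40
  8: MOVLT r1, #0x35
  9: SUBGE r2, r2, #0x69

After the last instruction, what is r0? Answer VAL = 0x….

VAL = 0x66

0: ✓ CMP  NZCV=0010
1: ✓ ADDGE  r2←0x03
2: ✓ MOVGT  r1←0x1c
3: ✓ MOVHI  r0←0x03
4: ✓ CMP  NZCV=1000
5: ✓ ADDMI  r0←0x66
6: ✓ MOVLS  r2←0x51
7: ✓ CMP  NZCV=0010
8: · MOVLT
9: ✓ SUBGE  r2←0xe8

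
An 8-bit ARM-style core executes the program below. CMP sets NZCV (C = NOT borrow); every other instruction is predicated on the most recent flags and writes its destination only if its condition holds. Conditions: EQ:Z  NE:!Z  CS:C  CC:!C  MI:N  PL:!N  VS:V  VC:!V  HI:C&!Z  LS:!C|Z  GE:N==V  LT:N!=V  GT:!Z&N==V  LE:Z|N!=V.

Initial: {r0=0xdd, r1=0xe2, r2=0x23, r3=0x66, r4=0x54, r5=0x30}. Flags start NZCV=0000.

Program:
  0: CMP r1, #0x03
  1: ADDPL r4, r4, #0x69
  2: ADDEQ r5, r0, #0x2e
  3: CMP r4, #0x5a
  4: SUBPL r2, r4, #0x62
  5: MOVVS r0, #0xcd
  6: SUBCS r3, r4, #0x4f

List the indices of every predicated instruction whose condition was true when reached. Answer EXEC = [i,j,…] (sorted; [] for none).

EXEC = []

0: ✓ CMP  NZCV=1010
1: · ADDPL
2: · ADDEQ
3: ✓ CMP  NZCV=1000
4: · SUBPL
5: · MOVVS
6: · SUBCS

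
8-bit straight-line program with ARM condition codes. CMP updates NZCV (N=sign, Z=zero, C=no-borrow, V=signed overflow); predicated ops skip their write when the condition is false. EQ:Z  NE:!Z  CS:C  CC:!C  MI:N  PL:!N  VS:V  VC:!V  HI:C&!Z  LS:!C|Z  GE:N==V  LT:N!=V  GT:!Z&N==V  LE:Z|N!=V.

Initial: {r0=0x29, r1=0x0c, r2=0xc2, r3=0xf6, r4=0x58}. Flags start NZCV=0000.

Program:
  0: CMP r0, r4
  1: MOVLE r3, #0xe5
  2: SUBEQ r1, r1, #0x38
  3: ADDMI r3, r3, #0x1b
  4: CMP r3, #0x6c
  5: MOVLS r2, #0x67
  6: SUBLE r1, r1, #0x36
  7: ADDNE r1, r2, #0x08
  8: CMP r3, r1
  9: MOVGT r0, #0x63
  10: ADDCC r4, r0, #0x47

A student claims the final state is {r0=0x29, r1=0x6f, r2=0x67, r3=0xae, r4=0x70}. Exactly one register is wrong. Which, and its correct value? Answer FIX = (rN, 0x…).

FIX = (r3, 0x00)

0: ✓ CMP  NZCV=1000
1: ✓ MOVLE  r3←0xe5
2: · SUBEQ
3: ✓ ADDMI  r3←0x00
4: ✓ CMP  NZCV=1000
5: ✓ MOVLS  r2←0x67
6: ✓ SUBLE  r1←0xd6
7: ✓ ADDNE  r1←0x6f
8: ✓ CMP  NZCV=1000
9: · MOVGT
10: ✓ ADDCC  r4←0x70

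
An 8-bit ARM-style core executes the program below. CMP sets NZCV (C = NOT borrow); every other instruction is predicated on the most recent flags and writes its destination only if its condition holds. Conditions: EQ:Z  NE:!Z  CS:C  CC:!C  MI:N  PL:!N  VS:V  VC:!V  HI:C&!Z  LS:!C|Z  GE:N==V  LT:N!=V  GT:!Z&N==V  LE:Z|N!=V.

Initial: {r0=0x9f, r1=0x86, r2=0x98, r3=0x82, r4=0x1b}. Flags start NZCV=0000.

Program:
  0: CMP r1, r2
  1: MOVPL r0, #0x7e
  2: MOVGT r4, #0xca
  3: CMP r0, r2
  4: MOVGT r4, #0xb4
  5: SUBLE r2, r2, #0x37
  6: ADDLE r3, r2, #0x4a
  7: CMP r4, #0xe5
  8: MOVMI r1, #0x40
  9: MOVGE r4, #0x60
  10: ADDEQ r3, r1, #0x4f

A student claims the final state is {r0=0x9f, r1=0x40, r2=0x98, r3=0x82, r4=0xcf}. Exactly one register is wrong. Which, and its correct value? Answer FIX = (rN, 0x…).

0: ✓ CMP  NZCV=1000
1: · MOVPL
2: · MOVGT
3: ✓ CMP  NZCV=0010
4: ✓ MOVGT  r4←0xb4
5: · SUBLE
6: · ADDLE
7: ✓ CMP  NZCV=1000
8: ✓ MOVMI  r1←0x40
9: · MOVGE
10: · ADDEQ

FIX = (r4, 0xb4)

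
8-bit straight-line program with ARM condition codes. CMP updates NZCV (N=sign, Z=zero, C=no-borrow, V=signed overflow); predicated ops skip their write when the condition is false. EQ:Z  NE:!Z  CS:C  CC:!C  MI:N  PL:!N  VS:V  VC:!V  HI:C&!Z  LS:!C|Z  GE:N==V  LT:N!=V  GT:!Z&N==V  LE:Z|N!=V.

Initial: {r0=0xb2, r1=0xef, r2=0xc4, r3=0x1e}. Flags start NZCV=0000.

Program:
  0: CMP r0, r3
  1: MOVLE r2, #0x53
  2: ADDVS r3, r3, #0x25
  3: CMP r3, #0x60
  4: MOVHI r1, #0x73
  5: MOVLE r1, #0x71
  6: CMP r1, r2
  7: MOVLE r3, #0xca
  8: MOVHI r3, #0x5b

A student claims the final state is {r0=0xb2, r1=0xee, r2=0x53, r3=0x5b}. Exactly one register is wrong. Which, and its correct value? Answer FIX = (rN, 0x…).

0: ✓ CMP  NZCV=1010
1: ✓ MOVLE  r2←0x53
2: · ADDVS
3: ✓ CMP  NZCV=1000
4: · MOVHI
5: ✓ MOVLE  r1←0x71
6: ✓ CMP  NZCV=0010
7: · MOVLE
8: ✓ MOVHI  r3←0x5b

FIX = (r1, 0x71)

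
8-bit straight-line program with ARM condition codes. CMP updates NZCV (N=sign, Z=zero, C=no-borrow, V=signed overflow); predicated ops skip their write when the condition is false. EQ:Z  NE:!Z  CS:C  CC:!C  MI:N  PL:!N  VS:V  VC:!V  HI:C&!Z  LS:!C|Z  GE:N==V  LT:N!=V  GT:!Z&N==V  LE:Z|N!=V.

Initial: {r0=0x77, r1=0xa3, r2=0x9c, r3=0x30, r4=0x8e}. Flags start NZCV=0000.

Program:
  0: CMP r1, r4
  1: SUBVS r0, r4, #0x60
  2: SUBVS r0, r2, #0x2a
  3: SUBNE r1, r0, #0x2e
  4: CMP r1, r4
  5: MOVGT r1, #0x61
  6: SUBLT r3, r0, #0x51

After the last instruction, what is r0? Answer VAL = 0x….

[0] flags=0010 → (cmp)
[1] flags=0010 VS?F → skip
[2] flags=0010 VS?F → skip
[3] flags=0010 NE?T → r1=0x49
[4] flags=1001 → (cmp)
[5] flags=1001 GT?T → r1=0x61
[6] flags=1001 LT?F → skip

VAL = 0x77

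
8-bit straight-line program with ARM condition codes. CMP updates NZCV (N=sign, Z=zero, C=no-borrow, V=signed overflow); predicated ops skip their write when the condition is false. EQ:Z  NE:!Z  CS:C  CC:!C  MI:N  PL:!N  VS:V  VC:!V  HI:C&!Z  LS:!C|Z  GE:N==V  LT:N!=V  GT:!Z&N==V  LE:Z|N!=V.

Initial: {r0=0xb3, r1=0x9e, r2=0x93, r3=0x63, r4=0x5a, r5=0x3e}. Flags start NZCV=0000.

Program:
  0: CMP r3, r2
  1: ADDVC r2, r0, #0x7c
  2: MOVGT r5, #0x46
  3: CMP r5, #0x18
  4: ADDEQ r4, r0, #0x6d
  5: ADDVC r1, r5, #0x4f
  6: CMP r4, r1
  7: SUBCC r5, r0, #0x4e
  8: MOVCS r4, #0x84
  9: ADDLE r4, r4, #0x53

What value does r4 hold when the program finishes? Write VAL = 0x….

0: ✓ CMP  NZCV=1001
1: · ADDVC
2: ✓ MOVGT  r5←0x46
3: ✓ CMP  NZCV=0010
4: · ADDEQ
5: ✓ ADDVC  r1←0x95
6: ✓ CMP  NZCV=1001
7: ✓ SUBCC  r5←0x65
8: · MOVCS
9: · ADDLE

VAL = 0x5a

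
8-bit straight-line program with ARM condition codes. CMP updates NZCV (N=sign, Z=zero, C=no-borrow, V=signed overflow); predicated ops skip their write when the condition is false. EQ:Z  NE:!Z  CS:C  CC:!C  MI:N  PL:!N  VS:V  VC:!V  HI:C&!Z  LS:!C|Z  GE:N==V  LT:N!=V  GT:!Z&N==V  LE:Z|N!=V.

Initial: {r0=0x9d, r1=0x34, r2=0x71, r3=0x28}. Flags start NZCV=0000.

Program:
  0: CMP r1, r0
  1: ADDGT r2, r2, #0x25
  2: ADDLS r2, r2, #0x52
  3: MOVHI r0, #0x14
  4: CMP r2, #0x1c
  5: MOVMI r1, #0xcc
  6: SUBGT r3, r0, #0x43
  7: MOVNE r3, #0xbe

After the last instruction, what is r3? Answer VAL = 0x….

VAL = 0xbe

[0] flags=1001 → (cmp)
[1] flags=1001 GT?T → r2=0x96
[2] flags=1001 LS?T → r2=0xe8
[3] flags=1001 HI?F → skip
[4] flags=1010 → (cmp)
[5] flags=1010 MI?T → r1=0xcc
[6] flags=1010 GT?F → skip
[7] flags=1010 NE?T → r3=0xbe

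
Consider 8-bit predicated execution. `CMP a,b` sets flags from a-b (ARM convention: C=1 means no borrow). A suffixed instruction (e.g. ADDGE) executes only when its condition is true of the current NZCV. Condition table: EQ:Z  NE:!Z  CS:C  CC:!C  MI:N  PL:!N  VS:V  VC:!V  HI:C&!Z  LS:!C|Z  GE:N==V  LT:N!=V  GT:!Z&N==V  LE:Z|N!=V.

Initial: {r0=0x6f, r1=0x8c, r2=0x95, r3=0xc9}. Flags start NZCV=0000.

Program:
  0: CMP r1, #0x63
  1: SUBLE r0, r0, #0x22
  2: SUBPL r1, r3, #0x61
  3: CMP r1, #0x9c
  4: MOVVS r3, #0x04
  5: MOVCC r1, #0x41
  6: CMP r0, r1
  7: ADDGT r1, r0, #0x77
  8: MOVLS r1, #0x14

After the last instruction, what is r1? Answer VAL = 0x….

[0] flags=0011 → (cmp)
[1] flags=0011 LE?T → r0=0x4d
[2] flags=0011 PL?T → r1=0x68
[3] flags=1001 → (cmp)
[4] flags=1001 VS?T → r3=0x04
[5] flags=1001 CC?T → r1=0x41
[6] flags=0010 → (cmp)
[7] flags=0010 GT?T → r1=0xc4
[8] flags=0010 LS?F → skip

VAL = 0xc4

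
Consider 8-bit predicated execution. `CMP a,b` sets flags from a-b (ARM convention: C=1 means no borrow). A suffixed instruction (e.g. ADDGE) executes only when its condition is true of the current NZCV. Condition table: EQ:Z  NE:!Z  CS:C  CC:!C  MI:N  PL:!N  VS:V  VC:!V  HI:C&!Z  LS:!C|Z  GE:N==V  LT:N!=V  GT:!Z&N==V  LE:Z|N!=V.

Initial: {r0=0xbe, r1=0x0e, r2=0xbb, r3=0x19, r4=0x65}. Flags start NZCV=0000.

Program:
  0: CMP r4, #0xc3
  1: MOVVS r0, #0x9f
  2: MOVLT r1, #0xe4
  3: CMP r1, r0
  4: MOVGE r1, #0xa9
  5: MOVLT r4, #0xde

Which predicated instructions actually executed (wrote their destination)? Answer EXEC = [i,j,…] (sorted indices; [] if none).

EXEC = [1,4]

0: ✓ CMP  NZCV=1001
1: ✓ MOVVS  r0←0x9f
2: · MOVLT
3: ✓ CMP  NZCV=0000
4: ✓ MOVGE  r1←0xa9
5: · MOVLT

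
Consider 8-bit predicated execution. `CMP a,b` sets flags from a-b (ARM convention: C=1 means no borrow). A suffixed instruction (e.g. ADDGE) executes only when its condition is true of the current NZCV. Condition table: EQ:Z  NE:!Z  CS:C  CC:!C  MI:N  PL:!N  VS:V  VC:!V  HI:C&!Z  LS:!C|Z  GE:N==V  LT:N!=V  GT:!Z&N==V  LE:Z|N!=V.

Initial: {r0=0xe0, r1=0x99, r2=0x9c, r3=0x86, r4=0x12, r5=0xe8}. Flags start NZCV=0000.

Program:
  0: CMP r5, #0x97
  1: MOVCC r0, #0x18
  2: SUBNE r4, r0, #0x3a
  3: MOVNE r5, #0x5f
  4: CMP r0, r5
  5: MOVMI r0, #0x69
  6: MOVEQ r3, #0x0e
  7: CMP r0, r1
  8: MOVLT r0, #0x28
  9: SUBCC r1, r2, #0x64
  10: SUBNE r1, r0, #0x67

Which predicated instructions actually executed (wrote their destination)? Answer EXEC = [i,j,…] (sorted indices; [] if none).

[0] flags=0010 → (cmp)
[1] flags=0010 CC?F → skip
[2] flags=0010 NE?T → r4=0xa6
[3] flags=0010 NE?T → r5=0x5f
[4] flags=1010 → (cmp)
[5] flags=1010 MI?T → r0=0x69
[6] flags=1010 EQ?F → skip
[7] flags=1001 → (cmp)
[8] flags=1001 LT?F → skip
[9] flags=1001 CC?T → r1=0x38
[10] flags=1001 NE?T → r1=0x02

EXEC = [2,3,5,9,10]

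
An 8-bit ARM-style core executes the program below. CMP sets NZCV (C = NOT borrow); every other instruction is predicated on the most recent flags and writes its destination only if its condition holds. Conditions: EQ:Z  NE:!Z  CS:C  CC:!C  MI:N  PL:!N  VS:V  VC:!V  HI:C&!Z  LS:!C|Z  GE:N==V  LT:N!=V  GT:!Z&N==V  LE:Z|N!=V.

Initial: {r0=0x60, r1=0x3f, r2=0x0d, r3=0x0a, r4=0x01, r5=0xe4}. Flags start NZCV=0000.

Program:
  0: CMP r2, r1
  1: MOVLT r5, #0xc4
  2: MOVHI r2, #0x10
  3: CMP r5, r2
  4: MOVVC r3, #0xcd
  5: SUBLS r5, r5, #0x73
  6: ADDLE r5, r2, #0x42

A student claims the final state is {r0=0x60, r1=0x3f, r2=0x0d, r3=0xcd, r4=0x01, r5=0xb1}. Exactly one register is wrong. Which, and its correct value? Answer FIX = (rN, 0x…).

FIX = (r5, 0x4f)

[0] flags=1000 → (cmp)
[1] flags=1000 LT?T → r5=0xc4
[2] flags=1000 HI?F → skip
[3] flags=1010 → (cmp)
[4] flags=1010 VC?T → r3=0xcd
[5] flags=1010 LS?F → skip
[6] flags=1010 LE?T → r5=0x4f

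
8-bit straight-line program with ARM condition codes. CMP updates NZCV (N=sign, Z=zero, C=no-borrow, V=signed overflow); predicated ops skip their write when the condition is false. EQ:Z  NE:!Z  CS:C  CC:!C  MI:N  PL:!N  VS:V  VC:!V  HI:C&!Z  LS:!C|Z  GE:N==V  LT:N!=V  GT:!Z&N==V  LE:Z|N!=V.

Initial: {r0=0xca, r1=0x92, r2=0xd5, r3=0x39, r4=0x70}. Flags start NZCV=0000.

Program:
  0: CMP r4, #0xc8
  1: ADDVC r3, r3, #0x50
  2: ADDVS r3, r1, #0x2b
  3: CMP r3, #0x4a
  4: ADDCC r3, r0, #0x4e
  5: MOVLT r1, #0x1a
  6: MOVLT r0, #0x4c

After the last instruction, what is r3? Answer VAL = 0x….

VAL = 0xbd

0: ✓ CMP  NZCV=1001
1: · ADDVC
2: ✓ ADDVS  r3←0xbd
3: ✓ CMP  NZCV=0011
4: · ADDCC
5: ✓ MOVLT  r1←0x1a
6: ✓ MOVLT  r0←0x4c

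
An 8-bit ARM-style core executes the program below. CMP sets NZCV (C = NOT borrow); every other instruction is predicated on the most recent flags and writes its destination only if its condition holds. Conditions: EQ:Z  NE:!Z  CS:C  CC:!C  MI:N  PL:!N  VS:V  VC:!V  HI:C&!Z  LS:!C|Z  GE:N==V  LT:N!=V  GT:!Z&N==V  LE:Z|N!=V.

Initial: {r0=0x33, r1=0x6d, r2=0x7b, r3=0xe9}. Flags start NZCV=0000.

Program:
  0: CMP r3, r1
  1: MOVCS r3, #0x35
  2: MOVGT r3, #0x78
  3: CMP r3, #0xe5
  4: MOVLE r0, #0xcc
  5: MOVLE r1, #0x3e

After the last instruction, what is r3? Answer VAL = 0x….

[0] flags=0011 → (cmp)
[1] flags=0011 CS?T → r3=0x35
[2] flags=0011 GT?F → skip
[3] flags=0000 → (cmp)
[4] flags=0000 LE?F → skip
[5] flags=0000 LE?F → skip

VAL = 0x35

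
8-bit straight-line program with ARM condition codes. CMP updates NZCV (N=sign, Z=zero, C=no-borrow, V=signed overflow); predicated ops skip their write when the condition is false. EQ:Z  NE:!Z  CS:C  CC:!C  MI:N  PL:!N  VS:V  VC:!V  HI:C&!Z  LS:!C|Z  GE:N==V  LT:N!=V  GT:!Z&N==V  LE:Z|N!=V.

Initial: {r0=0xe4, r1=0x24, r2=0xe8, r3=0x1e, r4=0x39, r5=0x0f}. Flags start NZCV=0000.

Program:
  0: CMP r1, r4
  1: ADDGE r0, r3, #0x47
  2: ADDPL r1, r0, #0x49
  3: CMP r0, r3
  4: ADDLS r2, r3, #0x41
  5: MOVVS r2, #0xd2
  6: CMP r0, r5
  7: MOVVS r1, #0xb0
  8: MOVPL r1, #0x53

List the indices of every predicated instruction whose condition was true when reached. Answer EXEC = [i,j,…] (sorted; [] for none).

[0] flags=1000 → (cmp)
[1] flags=1000 GE?F → skip
[2] flags=1000 PL?F → skip
[3] flags=1010 → (cmp)
[4] flags=1010 LS?F → skip
[5] flags=1010 VS?F → skip
[6] flags=1010 → (cmp)
[7] flags=1010 VS?F → skip
[8] flags=1010 PL?F → skip

EXEC = []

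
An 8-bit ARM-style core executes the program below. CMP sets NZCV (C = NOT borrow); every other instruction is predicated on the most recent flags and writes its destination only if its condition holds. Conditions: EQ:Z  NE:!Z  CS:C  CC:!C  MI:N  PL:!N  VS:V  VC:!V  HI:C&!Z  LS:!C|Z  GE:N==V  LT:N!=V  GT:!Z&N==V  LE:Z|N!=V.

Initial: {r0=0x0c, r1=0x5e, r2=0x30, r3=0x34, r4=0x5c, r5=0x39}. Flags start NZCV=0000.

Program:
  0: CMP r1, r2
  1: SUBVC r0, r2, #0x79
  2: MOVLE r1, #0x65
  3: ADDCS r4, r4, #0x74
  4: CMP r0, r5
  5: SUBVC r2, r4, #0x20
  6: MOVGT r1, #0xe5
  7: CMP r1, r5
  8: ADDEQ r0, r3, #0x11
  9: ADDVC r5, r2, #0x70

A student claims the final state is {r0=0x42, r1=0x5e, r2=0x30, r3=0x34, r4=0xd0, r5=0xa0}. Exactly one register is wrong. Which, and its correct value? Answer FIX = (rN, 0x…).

FIX = (r0, 0xb7)

[0] flags=0010 → (cmp)
[1] flags=0010 VC?T → r0=0xb7
[2] flags=0010 LE?F → skip
[3] flags=0010 CS?T → r4=0xd0
[4] flags=0011 → (cmp)
[5] flags=0011 VC?F → skip
[6] flags=0011 GT?F → skip
[7] flags=0010 → (cmp)
[8] flags=0010 EQ?F → skip
[9] flags=0010 VC?T → r5=0xa0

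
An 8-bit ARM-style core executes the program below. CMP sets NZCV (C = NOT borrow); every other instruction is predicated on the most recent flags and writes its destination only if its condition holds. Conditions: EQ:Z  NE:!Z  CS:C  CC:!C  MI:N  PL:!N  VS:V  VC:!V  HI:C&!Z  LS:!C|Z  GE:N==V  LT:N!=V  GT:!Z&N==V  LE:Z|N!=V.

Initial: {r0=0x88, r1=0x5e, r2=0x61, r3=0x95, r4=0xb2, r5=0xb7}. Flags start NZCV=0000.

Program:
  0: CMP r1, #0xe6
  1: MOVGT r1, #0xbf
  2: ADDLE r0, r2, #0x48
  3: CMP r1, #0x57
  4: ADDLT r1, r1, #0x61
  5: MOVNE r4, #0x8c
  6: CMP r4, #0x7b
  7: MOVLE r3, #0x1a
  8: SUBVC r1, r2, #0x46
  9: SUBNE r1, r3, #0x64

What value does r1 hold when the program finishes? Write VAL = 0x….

VAL = 0xb6

[0] flags=0000 → (cmp)
[1] flags=0000 GT?T → r1=0xbf
[2] flags=0000 LE?F → skip
[3] flags=0011 → (cmp)
[4] flags=0011 LT?T → r1=0x20
[5] flags=0011 NE?T → r4=0x8c
[6] flags=0011 → (cmp)
[7] flags=0011 LE?T → r3=0x1a
[8] flags=0011 VC?F → skip
[9] flags=0011 NE?T → r1=0xb6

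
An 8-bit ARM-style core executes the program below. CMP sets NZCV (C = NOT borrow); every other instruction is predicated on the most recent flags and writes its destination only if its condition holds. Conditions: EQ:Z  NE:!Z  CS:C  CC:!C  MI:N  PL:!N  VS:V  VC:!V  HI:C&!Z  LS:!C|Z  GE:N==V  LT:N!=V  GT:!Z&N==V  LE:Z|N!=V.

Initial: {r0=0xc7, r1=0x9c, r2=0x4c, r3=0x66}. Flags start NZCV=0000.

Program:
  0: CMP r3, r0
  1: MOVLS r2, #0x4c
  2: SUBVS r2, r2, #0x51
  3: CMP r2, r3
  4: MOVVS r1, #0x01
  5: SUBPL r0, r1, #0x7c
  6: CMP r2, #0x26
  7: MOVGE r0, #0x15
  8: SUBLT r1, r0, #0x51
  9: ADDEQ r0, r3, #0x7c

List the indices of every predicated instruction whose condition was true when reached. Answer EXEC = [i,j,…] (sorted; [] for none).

[0] flags=1001 → (cmp)
[1] flags=1001 LS?T → r2=0x4c
[2] flags=1001 VS?T → r2=0xfb
[3] flags=1010 → (cmp)
[4] flags=1010 VS?F → skip
[5] flags=1010 PL?F → skip
[6] flags=1010 → (cmp)
[7] flags=1010 GE?F → skip
[8] flags=1010 LT?T → r1=0x76
[9] flags=1010 EQ?F → skip

EXEC = [1,2,8]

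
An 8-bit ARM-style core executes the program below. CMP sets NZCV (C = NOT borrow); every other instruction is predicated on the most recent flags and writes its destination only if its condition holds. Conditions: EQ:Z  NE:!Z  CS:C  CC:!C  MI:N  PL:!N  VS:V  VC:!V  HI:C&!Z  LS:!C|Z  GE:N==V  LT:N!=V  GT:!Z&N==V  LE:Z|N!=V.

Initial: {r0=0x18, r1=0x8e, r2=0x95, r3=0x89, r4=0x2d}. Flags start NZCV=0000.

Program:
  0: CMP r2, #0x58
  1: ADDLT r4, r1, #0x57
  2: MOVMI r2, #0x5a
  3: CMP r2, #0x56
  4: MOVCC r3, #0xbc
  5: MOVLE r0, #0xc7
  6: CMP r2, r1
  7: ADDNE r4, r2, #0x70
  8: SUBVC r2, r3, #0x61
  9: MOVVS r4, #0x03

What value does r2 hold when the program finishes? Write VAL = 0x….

VAL = 0x28

[0] flags=0011 → (cmp)
[1] flags=0011 LT?T → r4=0xe5
[2] flags=0011 MI?F → skip
[3] flags=0011 → (cmp)
[4] flags=0011 CC?F → skip
[5] flags=0011 LE?T → r0=0xc7
[6] flags=0010 → (cmp)
[7] flags=0010 NE?T → r4=0x05
[8] flags=0010 VC?T → r2=0x28
[9] flags=0010 VS?F → skip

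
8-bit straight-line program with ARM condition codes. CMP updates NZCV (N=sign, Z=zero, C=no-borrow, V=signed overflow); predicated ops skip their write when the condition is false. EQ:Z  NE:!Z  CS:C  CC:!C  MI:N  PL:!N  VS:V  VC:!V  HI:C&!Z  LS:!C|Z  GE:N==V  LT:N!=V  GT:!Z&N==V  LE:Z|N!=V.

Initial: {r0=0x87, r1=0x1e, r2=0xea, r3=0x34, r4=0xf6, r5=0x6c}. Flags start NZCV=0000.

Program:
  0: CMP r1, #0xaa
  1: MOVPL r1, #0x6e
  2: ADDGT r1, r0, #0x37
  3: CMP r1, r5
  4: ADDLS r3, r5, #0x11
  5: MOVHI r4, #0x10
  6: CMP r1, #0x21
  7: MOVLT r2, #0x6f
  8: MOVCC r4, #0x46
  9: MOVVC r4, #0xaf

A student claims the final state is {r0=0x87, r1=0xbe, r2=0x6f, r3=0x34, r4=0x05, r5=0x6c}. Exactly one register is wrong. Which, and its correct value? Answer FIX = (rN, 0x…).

0: ✓ CMP  NZCV=0000
1: ✓ MOVPL  r1←0x6e
2: ✓ ADDGT  r1←0xbe
3: ✓ CMP  NZCV=0011
4: · ADDLS
5: ✓ MOVHI  r4←0x10
6: ✓ CMP  NZCV=1010
7: ✓ MOVLT  r2←0x6f
8: · MOVCC
9: ✓ MOVVC  r4←0xaf

FIX = (r4, 0xaf)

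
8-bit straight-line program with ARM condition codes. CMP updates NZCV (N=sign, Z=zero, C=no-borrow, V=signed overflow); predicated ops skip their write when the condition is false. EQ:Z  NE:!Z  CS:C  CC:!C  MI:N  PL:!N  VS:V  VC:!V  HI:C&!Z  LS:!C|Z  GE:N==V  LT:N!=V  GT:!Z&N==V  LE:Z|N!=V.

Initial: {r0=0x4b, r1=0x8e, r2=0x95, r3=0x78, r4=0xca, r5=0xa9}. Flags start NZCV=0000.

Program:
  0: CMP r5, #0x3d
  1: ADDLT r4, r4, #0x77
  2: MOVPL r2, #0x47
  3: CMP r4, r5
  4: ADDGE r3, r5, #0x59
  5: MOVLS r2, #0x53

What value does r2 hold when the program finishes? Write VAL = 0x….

0: ✓ CMP  NZCV=0011
1: ✓ ADDLT  r4←0x41
2: ✓ MOVPL  r2←0x47
3: ✓ CMP  NZCV=1001
4: ✓ ADDGE  r3←0x02
5: ✓ MOVLS  r2←0x53

VAL = 0x53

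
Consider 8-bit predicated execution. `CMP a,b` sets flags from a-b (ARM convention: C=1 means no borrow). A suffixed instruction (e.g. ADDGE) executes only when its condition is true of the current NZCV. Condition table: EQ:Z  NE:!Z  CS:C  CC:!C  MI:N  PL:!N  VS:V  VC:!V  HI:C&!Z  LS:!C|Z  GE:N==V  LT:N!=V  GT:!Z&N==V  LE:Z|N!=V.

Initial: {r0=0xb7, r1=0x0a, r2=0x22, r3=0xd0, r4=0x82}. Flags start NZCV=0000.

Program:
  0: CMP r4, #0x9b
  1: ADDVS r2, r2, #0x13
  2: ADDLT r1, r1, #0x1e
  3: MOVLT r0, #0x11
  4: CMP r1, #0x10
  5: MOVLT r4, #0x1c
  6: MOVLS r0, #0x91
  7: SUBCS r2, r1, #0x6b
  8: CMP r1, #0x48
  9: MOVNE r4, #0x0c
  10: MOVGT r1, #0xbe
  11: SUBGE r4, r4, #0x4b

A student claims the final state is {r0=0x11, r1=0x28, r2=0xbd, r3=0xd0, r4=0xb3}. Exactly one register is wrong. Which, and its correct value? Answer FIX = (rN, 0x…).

FIX = (r4, 0x0c)

0: ✓ CMP  NZCV=1000
1: · ADDVS
2: ✓ ADDLT  r1←0x28
3: ✓ MOVLT  r0←0x11
4: ✓ CMP  NZCV=0010
5: · MOVLT
6: · MOVLS
7: ✓ SUBCS  r2←0xbd
8: ✓ CMP  NZCV=1000
9: ✓ MOVNE  r4←0x0c
10: · MOVGT
11: · SUBGE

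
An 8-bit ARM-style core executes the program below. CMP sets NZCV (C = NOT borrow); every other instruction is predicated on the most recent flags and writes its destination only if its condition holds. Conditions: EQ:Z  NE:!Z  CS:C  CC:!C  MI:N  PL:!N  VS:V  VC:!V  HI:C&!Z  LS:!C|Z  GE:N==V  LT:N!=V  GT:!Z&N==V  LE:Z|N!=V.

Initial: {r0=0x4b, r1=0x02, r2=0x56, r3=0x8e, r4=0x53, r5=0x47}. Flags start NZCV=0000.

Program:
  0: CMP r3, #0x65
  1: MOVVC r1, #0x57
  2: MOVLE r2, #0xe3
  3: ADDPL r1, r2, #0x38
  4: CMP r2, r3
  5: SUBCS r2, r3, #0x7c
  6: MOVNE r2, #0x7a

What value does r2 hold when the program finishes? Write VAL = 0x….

0: ✓ CMP  NZCV=0011
1: · MOVVC
2: ✓ MOVLE  r2←0xe3
3: ✓ ADDPL  r1←0x1b
4: ✓ CMP  NZCV=0010
5: ✓ SUBCS  r2←0x12
6: ✓ MOVNE  r2←0x7a

VAL = 0x7a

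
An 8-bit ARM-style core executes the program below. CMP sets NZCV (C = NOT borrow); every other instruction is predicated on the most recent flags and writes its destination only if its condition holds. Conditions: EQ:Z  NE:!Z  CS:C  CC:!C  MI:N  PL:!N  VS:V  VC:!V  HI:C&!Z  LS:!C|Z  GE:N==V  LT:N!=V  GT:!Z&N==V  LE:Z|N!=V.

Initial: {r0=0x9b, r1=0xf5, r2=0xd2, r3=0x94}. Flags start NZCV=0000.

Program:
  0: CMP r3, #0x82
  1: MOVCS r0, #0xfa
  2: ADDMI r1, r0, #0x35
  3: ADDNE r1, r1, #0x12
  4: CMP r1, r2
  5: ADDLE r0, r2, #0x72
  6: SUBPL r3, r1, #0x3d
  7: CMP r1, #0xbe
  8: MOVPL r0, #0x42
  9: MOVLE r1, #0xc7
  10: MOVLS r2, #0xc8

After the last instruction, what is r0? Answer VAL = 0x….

0: ✓ CMP  NZCV=0010
1: ✓ MOVCS  r0←0xfa
2: · ADDMI
3: ✓ ADDNE  r1←0x07
4: ✓ CMP  NZCV=0000
5: · ADDLE
6: ✓ SUBPL  r3←0xca
7: ✓ CMP  NZCV=0000
8: ✓ MOVPL  r0←0x42
9: · MOVLE
10: ✓ MOVLS  r2←0xc8

VAL = 0x42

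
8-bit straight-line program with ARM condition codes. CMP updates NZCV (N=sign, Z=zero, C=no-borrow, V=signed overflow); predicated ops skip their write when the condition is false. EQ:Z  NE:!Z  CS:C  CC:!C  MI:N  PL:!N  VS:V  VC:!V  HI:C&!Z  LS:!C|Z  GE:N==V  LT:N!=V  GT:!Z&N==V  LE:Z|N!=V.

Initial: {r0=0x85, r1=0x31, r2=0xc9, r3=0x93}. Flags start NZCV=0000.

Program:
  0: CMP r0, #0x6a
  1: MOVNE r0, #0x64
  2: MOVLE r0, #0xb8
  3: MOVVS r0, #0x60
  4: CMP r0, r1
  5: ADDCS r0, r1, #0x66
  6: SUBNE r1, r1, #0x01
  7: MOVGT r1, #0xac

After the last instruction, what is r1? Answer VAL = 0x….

[0] flags=0011 → (cmp)
[1] flags=0011 NE?T → r0=0x64
[2] flags=0011 LE?T → r0=0xb8
[3] flags=0011 VS?T → r0=0x60
[4] flags=0010 → (cmp)
[5] flags=0010 CS?T → r0=0x97
[6] flags=0010 NE?T → r1=0x30
[7] flags=0010 GT?T → r1=0xac

VAL = 0xac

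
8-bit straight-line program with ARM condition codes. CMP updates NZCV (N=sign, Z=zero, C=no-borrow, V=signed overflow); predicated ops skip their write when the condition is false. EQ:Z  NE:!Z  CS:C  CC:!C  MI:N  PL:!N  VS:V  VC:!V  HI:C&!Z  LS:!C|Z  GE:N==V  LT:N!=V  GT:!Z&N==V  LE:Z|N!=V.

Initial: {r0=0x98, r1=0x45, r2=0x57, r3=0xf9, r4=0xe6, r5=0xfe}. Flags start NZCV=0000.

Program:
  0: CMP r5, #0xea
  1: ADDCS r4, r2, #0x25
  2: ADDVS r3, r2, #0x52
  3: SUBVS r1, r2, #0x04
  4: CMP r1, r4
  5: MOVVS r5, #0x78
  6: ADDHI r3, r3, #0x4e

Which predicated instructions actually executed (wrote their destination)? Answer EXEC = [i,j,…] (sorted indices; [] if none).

0: ✓ CMP  NZCV=0010
1: ✓ ADDCS  r4←0x7c
2: · ADDVS
3: · SUBVS
4: ✓ CMP  NZCV=1000
5: · MOVVS
6: · ADDHI

EXEC = [1]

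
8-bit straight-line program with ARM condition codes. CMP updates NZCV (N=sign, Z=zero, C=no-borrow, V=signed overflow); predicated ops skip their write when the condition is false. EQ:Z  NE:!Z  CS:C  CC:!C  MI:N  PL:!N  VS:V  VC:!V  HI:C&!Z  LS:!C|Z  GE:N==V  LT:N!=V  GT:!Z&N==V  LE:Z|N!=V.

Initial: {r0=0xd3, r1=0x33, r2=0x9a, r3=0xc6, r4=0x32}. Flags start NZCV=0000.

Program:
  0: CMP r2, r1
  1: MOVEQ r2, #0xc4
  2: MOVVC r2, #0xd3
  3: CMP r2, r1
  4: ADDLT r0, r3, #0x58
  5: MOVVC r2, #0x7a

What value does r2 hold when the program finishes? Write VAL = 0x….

0: ✓ CMP  NZCV=0011
1: · MOVEQ
2: · MOVVC
3: ✓ CMP  NZCV=0011
4: ✓ ADDLT  r0←0x1e
5: · MOVVC

VAL = 0x9a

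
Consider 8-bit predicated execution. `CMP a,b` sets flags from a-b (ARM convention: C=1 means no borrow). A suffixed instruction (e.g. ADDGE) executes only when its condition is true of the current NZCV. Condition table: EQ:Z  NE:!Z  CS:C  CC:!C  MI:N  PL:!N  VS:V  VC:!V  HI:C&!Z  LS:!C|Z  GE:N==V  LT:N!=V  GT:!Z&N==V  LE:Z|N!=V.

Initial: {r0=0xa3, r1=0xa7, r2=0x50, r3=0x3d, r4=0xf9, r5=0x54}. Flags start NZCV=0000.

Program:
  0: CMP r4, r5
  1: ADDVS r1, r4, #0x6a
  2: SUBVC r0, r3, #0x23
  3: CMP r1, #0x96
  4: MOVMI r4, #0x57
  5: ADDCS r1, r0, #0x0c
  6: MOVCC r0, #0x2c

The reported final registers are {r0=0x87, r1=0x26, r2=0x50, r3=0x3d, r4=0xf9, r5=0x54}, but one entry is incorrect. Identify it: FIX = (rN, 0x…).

FIX = (r0, 0x1a)

0: ✓ CMP  NZCV=1010
1: · ADDVS
2: ✓ SUBVC  r0←0x1a
3: ✓ CMP  NZCV=0010
4: · MOVMI
5: ✓ ADDCS  r1←0x26
6: · MOVCC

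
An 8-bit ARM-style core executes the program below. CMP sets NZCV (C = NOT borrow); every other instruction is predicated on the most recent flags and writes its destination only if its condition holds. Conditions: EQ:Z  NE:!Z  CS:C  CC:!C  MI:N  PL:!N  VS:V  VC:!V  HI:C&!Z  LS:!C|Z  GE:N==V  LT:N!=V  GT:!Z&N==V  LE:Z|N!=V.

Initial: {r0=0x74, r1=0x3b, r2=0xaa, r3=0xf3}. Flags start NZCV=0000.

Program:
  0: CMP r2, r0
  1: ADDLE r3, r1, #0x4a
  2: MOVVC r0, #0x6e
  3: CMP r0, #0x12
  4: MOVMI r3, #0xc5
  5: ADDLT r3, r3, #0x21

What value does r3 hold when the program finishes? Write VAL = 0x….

VAL = 0x85

[0] flags=0011 → (cmp)
[1] flags=0011 LE?T → r3=0x85
[2] flags=0011 VC?F → skip
[3] flags=0010 → (cmp)
[4] flags=0010 MI?F → skip
[5] flags=0010 LT?F → skip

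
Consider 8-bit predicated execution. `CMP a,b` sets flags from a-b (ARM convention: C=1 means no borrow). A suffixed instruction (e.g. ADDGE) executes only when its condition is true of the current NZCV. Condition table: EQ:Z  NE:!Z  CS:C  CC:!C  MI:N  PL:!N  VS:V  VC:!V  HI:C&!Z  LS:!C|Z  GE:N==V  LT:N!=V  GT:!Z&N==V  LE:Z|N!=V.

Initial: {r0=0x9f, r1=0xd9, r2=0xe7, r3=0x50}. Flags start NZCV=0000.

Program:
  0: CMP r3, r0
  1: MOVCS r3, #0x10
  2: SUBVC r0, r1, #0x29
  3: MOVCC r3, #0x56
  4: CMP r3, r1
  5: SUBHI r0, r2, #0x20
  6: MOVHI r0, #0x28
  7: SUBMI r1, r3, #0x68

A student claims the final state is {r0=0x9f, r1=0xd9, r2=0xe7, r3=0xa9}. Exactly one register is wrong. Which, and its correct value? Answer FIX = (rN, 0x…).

0: ✓ CMP  NZCV=1001
1: · MOVCS
2: · SUBVC
3: ✓ MOVCC  r3←0x56
4: ✓ CMP  NZCV=0000
5: · SUBHI
6: · MOVHI
7: · SUBMI

FIX = (r3, 0x56)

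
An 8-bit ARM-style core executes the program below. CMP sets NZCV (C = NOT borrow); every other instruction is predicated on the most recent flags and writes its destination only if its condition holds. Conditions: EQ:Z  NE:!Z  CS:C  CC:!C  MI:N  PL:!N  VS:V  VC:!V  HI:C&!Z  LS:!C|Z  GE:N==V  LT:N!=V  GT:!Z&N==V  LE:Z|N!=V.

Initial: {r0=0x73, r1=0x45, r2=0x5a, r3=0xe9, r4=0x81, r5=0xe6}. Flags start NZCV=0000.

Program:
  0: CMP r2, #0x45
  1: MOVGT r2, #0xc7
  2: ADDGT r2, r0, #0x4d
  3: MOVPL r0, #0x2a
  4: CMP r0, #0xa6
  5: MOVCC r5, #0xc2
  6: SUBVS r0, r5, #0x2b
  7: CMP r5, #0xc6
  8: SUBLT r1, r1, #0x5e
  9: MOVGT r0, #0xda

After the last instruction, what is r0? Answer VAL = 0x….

0: ✓ CMP  NZCV=0010
1: ✓ MOVGT  r2←0xc7
2: ✓ ADDGT  r2←0xc0
3: ✓ MOVPL  r0←0x2a
4: ✓ CMP  NZCV=1001
5: ✓ MOVCC  r5←0xc2
6: ✓ SUBVS  r0←0x97
7: ✓ CMP  NZCV=1000
8: ✓ SUBLT  r1←0xe7
9: · MOVGT

VAL = 0x97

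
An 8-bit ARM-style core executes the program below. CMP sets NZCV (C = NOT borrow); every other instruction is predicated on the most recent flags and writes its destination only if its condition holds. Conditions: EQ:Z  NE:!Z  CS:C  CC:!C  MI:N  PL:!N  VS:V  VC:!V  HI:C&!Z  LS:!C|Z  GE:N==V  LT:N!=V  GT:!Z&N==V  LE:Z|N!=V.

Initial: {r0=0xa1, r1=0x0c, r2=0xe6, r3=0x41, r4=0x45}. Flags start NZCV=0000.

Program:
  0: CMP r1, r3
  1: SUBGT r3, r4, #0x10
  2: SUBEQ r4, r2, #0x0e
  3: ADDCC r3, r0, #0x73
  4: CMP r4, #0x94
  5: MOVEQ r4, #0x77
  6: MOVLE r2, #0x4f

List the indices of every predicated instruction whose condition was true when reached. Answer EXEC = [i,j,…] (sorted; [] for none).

0: ✓ CMP  NZCV=1000
1: · SUBGT
2: · SUBEQ
3: ✓ ADDCC  r3←0x14
4: ✓ CMP  NZCV=1001
5: · MOVEQ
6: · MOVLE

EXEC = [3]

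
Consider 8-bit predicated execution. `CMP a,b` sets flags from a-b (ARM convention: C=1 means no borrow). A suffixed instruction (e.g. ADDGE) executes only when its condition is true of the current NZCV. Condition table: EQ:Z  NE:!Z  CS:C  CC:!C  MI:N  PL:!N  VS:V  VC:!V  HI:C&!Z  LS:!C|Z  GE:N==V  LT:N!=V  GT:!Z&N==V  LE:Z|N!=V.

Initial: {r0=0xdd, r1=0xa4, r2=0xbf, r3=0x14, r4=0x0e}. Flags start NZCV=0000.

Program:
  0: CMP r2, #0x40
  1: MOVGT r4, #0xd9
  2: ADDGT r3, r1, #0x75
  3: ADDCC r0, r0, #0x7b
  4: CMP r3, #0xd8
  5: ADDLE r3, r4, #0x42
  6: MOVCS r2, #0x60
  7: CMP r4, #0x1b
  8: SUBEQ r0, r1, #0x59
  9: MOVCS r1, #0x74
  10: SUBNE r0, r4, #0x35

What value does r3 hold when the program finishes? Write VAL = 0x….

VAL = 0x14

0: ✓ CMP  NZCV=0011
1: · MOVGT
2: · ADDGT
3: · ADDCC
4: ✓ CMP  NZCV=0000
5: · ADDLE
6: · MOVCS
7: ✓ CMP  NZCV=1000
8: · SUBEQ
9: · MOVCS
10: ✓ SUBNE  r0←0xd9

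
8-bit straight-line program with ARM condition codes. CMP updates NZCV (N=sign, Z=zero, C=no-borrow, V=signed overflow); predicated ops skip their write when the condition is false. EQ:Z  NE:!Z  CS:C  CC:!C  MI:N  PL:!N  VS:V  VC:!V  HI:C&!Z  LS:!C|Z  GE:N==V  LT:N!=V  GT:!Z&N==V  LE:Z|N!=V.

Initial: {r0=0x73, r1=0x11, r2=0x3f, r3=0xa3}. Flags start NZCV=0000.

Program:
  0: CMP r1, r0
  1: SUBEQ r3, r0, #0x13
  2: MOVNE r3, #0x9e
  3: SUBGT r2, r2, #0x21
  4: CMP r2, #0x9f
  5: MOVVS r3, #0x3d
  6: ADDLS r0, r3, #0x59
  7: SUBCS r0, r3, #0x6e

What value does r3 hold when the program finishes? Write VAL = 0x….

0: ✓ CMP  NZCV=1000
1: · SUBEQ
2: ✓ MOVNE  r3←0x9e
3: · SUBGT
4: ✓ CMP  NZCV=1001
5: ✓ MOVVS  r3←0x3d
6: ✓ ADDLS  r0←0x96
7: · SUBCS

VAL = 0x3d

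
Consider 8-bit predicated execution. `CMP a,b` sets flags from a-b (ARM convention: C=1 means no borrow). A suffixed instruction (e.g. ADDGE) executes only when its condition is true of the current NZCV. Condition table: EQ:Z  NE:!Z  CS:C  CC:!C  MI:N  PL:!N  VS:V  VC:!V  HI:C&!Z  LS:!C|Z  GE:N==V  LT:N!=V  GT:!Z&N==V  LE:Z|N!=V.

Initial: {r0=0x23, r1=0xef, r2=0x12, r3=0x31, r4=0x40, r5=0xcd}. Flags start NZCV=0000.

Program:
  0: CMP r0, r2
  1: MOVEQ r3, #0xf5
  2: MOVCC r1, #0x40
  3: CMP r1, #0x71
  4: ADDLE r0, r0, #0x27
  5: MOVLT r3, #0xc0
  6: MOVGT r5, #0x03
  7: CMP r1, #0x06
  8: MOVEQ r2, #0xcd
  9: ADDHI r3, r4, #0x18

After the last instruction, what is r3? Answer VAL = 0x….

VAL = 0x58

[0] flags=0010 → (cmp)
[1] flags=0010 EQ?F → skip
[2] flags=0010 CC?F → skip
[3] flags=0011 → (cmp)
[4] flags=0011 LE?T → r0=0x4a
[5] flags=0011 LT?T → r3=0xc0
[6] flags=0011 GT?F → skip
[7] flags=1010 → (cmp)
[8] flags=1010 EQ?F → skip
[9] flags=1010 HI?T → r3=0x58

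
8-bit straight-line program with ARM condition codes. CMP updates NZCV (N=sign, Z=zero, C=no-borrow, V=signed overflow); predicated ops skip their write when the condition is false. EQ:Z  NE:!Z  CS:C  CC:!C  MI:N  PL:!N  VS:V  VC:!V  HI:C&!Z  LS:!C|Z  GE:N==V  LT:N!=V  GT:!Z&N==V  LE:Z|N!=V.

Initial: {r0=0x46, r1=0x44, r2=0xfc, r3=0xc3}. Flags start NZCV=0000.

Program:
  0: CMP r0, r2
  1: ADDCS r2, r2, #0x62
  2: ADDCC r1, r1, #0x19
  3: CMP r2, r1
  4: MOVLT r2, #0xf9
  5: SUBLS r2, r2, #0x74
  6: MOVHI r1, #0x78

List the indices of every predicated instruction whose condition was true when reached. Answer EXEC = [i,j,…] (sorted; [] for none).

EXEC = [2,4,6]

0: ✓ CMP  NZCV=0000
1: · ADDCS
2: ✓ ADDCC  r1←0x5d
3: ✓ CMP  NZCV=1010
4: ✓ MOVLT  r2←0xf9
5: · SUBLS
6: ✓ MOVHI  r1←0x78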